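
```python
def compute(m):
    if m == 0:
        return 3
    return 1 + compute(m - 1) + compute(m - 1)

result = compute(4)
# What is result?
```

compute(m) = 1 + 2·compute(m-1), compute(0)=3. Closed form: (3+1)·2^4 - 1 = 63.

Answer: 63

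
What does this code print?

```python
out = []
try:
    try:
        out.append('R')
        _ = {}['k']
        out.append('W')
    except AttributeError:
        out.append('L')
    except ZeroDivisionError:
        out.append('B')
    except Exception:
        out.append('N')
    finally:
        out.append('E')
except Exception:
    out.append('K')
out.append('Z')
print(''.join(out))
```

Execution trace: 'R' (inner try body) → 'N' (inner except Exception) → 'E' (inner finally) → 'Z' (after the try/except). Output: RNEZ

Answer: RNEZ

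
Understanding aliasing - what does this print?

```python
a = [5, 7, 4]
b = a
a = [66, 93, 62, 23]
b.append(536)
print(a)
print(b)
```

Key concept: rebinding vs mutation: a is rebound to a new list, b still points at the original.
Step by step:
`a = [5, 7, 4]` → a = [5, 7, 4]
`b = a` → b = [5, 7, 4] (same object as a)
`a = [66, 93, 62, 23]` → a = [66, 93, 62, 23]
`b.append(536)` → b = [5, 7, 4, 536]
`print(a)` → prints [66, 93, 62, 23]
`print(b)` → prints [5, 7, 4, 536]

Answer:
[66, 93, 62, 23]
[5, 7, 4, 536]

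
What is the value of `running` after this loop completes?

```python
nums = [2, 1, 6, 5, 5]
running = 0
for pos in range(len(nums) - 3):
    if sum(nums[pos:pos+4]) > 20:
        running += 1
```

Count windows with sum > 20
`running` takes the values: 0

Answer: 0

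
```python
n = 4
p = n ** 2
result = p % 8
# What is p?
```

Trace:
`n = 4` → n = 4
`p = n ** 2` → p = 16
`result = p % 8` → result = 0
So p = 16

Answer: 16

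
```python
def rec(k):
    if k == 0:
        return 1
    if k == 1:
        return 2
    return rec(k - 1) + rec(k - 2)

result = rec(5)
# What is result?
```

Build up from base cases: rec(0)=1, rec(1)=2, rec(2)=3, rec(3)=5, rec(4)=8, rec(5)=13

Answer: 13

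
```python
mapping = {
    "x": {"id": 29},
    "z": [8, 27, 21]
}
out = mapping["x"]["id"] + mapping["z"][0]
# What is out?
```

Trace:
`mapping = { ...` → mapping = {'x': {'id': 29}, 'z': [8, 27, 21]}
`out = mapping["x"]["id"] + mapping["z"][0]` → out = 37
So out = 37

Answer: 37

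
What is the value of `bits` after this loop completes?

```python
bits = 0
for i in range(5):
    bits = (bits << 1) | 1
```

Build 5 consecutive 1-bits: 0b11111
`bits` takes the values: 0 → 1 → 3 → 7 → 15 → 31

Answer: 31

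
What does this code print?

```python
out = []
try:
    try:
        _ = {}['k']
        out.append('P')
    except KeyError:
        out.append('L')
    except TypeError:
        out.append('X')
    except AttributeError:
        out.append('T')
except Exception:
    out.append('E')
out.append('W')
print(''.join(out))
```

Execution trace: 'L' (inner except KeyError) → 'W' (after the try/except). Output: LW

Answer: LW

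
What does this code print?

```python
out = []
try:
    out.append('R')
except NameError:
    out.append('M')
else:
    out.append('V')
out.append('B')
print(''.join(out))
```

Execution trace: 'R' (try body, no exception) → 'V' (else) → 'B' (after the try/except). Output: RVB

Answer: RVB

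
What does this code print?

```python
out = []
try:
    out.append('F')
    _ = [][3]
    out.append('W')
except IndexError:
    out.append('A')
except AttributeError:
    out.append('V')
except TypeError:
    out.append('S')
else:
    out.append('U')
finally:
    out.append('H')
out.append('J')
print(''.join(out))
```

Execution trace: 'F' (try body) → 'A' (except IndexError) → 'H' (finally) → 'J' (after the try/except). Output: FAHJ

Answer: FAHJ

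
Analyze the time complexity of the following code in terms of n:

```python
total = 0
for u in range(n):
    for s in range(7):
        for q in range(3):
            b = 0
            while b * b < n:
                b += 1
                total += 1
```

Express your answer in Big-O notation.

Each loop level contributes: n × 1 × 1 × √n. Multiplying the contributions gives O(n√n).

Answer: O(n√n)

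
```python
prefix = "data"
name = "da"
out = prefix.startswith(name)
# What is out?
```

Trace:
`prefix = "data"` → prefix = 'data'
`name = "da"` → name = 'da'
`out = prefix.startswith(name)` → out = True
So out = True

Answer: True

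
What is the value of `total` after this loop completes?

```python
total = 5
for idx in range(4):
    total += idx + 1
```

Start at 5, add 1 to 4 = 15
`total` takes the values: 5 → 6 → 8 → 11 → 15

Answer: 15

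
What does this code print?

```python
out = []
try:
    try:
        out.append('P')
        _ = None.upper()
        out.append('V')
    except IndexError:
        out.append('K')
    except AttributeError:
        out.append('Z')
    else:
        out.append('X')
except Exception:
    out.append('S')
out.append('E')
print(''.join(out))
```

Execution trace: 'P' (inner try body) → 'Z' (inner except AttributeError) → 'E' (after the try/except). Output: PZE

Answer: PZE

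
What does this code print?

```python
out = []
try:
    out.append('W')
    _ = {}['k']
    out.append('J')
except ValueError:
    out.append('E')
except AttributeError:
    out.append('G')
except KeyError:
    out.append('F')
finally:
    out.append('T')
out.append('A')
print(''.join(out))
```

Execution trace: 'W' (try body) → 'F' (except KeyError) → 'T' (finally) → 'A' (after the try/except). Output: WFTA

Answer: WFTA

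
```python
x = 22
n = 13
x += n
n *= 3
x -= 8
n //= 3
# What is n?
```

Trace:
`x = 22` → x = 22
`n = 13` → n = 13
`x += n` → x = 35
`n *= 3` → n = 39
`x -= 8` → x = 27
`n //= 3` → n = 13
So n = 13

Answer: 13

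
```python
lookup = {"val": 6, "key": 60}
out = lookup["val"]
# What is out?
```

Trace:
`lookup = {"val": 6, "key": 60}` → lookup = {'val': 6, 'key': 60}
`out = lookup["val"]` → out = 6
So out = 6

Answer: 6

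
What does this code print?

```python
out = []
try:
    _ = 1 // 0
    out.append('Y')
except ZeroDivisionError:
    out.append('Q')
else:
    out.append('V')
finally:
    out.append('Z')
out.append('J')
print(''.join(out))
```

Execution trace: 'Q' (except ZeroDivisionError) → 'Z' (finally) → 'J' (after the try/except). Output: QZJ

Answer: QZJ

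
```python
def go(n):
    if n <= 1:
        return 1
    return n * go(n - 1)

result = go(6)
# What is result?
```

go(6) = 6 * 5 * 4 * 3 * 2 * 1 = 720

Answer: 720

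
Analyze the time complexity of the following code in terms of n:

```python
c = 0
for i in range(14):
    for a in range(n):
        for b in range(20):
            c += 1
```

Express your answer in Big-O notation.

Each loop level contributes: 1 × n × 1. Multiplying the contributions gives O(n).

Answer: O(n)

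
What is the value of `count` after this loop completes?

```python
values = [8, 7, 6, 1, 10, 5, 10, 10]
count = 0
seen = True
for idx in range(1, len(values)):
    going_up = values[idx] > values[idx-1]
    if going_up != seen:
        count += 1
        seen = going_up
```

Count direction changes in [8, 7, 6, 1, 10, 5, 10, 10]
`count` takes the values: 0 → 1 → 2 → 3 → 4 → 5

Answer: 5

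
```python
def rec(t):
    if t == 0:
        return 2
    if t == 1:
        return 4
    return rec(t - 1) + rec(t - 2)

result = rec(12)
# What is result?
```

Build up from base cases: rec(0)=2, rec(1)=4, rec(2)=6, rec(3)=10, rec(4)=16, rec(5)=26, rec(6)=42, ..., rec(12)=754

Answer: 754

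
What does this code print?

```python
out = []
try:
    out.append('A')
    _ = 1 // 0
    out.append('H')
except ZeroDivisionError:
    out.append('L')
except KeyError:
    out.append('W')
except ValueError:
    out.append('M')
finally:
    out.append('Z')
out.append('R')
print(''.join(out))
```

Execution trace: 'A' (try body) → 'L' (except ZeroDivisionError) → 'Z' (finally) → 'R' (after the try/except). Output: ALZR

Answer: ALZR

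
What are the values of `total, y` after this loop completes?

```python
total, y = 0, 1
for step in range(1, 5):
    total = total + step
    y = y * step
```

Sum and factorial of 1 to 4
`total, y` takes the values: (0, 1) → (1, 1) → (3, 1) → (3, 2) → (6, 2) → (6, 6) → (10, 6) → (10, 24)

Answer: 10, 24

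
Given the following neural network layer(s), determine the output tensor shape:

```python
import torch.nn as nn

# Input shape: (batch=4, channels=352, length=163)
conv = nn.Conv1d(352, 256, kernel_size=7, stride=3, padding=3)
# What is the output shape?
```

Input: (4, 352, 163) -> Output: (4, 256, 55)

Answer: (4, 256, 55)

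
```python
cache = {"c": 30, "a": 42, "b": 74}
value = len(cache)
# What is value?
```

Trace:
`cache = {"c": 30, "a": 42, "b": 74}` → cache = {'c': 30, 'a': 42, 'b': 74}
`value = len(cache)` → value = 3
So value = 3

Answer: 3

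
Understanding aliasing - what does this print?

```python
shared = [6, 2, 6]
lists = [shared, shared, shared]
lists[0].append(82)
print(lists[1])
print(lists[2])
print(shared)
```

Key concept: list of same reference.
Step by step:
`shared = [6, 2, 6]` → shared = [6, 2, 6]
`lists = [shared, shared, shared]` → lists = [[6, 2, 6], [6, 2, 6], [6, 2, 6]]
`lists[0].append(82)` → shared = [6, 2, 6, 82]; lists = [[6, 2, 6, 82], [6, 2, 6, 82], [6, 2, 6, 82]]
`print(lists[1])` → prints [6, 2, 6, 82]
`print(lists[2])` → prints [6, 2, 6, 82]
`print(shared)` → prints [6, 2, 6, 82]

Answer:
[6, 2, 6, 82]
[6, 2, 6, 82]
[6, 2, 6, 82]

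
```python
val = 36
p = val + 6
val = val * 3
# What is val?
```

Trace:
`val = 36` → val = 36
`p = val + 6` → p = 42
`val = val * 3` → val = 108
So val = 108

Answer: 108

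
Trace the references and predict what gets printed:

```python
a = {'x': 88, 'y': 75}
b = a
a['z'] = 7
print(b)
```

Key concept: dict aliasing.
Step by step:
`a = {'x': 88, 'y': 75}` → a = {'x': 88, 'y': 75}
`b = a` → b = {'x': 88, 'y': 75} (same object as a)
`a['z'] = 7` → a = {'x': 88, 'y': 75, 'z': 7} (same object as b); b = {'x': 88, 'y': 75, 'z': 7} (same object as a)
`print(b)` → prints {'x': 88, 'y': 75, 'z': 7}

Answer: {'x': 88, 'y': 75, 'z': 7}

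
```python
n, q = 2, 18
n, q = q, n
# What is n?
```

Trace:
`n, q = 2, 18` → n = 2; q = 18
`n, q = q, n` → n = 18; q = 2
So n = 18

Answer: 18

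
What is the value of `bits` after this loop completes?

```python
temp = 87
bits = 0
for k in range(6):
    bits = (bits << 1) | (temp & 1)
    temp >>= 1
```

Reverse lowest 6 bits of 87
`bits` takes the values: 0 → 1 → 3 → 7 → 14 → 29 → 58

Answer: 58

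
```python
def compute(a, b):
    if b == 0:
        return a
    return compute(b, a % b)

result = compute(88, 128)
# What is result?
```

compute(88, 128) -> compute(128, 88) -> compute(88, 40) -> compute(40, 8) -> compute(8, 0) -> 8

Answer: 8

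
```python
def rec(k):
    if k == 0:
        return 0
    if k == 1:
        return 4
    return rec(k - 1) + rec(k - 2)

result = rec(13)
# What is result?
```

Build up from base cases: rec(0)=0, rec(1)=4, rec(2)=4, rec(3)=8, rec(4)=12, rec(5)=20, rec(6)=32, ..., rec(13)=932

Answer: 932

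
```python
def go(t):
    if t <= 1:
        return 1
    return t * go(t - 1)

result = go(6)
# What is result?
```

go(6) = 6 * 5 * 4 * 3 * 2 * 1 = 720

Answer: 720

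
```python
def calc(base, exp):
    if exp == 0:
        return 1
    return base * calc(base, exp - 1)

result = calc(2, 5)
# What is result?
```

calc(2, 5) = 2 * 2 * 2 * 2 * 2 = 32

Answer: 32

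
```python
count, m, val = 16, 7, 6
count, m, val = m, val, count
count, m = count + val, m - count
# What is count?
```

Trace:
`count, m, val = 16, 7, 6` → count = 16; m = 7; val = 6
`count, m, val = m, val, count` → count = 7; m = 6; val = 16
`count, m = count + val, m - count` → count = 23; m = -1
So count = 23

Answer: 23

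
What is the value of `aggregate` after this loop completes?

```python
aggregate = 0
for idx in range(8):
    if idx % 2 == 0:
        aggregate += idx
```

Sum of even numbers 0 to 7
`aggregate` takes the values: 0 → 2 → 6 → 12

Answer: 12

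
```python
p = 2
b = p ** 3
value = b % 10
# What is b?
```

Trace:
`p = 2` → p = 2
`b = p ** 3` → b = 8
`value = b % 10` → value = 8
So b = 8

Answer: 8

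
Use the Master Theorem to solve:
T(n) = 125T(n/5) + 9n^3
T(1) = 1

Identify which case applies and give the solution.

a=125, b=5, f(n)=9n^3. log_5(125) = 3. Since c=3 = 3, Case 2 applies: T(n) = Θ(n^log_b(a) · log n) = O(n^3 log n).

Answer: O(n^3 log n) - Case 2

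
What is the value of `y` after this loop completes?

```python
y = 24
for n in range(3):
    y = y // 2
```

Halve 3 times: 24 // 2^3 = 3
`y` takes the values: 24 → 12 → 6 → 3

Answer: 3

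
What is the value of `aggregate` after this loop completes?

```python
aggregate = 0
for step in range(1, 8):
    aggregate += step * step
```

Sum of squares 1² to 7² = 140
`aggregate` takes the values: 0 → 1 → 5 → 14 → 30 → 55 → 91 → 140

Answer: 140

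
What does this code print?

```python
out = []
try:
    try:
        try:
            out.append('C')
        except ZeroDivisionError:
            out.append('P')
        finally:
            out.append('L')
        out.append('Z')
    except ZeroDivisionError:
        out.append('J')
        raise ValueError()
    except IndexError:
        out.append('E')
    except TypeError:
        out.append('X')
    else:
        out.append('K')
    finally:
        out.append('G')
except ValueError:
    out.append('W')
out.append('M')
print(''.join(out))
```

Execution trace: 'C' (inner try body, no exception) → 'L' (inner finally) → 'Z' (try body, no exception) → 'K' (else) → 'G' (finally) → 'M' (after the try/except). Output: CLZKGM

Answer: CLZKGM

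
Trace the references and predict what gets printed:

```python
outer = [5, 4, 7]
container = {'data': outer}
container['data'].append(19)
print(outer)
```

Key concept: dict holds reference to list.
Step by step:
`outer = [5, 4, 7]` → outer = [5, 4, 7]
`container = {'data': outer}` → container = {'data': [5, 4, 7]}
`container['data'].append(19)` → outer = [5, 4, 7, 19]; container = {'data': [5, 4, 7, 19]}
`print(outer)` → prints [5, 4, 7, 19]

Answer: [5, 4, 7, 19]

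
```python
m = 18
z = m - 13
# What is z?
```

Trace:
`m = 18` → m = 18
`z = m - 13` → z = 5
So z = 5

Answer: 5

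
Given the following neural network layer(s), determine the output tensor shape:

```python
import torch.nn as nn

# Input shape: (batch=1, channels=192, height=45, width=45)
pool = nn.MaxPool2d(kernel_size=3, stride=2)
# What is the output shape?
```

Input: (1, 192, 45, 45) -> Output: (1, 192, 22, 22)

Answer: (1, 192, 22, 22)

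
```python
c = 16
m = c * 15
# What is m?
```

Trace:
`c = 16` → c = 16
`m = c * 15` → m = 240
So m = 240

Answer: 240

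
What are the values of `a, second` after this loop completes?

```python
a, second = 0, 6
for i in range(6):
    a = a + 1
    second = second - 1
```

a goes 0→6, second goes 6→0
`a, second` takes the values: (0, 6) → (1, 6) → (1, 5) → (2, 5) → (2, 4) → (3, 4) → (3, 3) → (4, 3) → (4, 2) → (5, 2) → (5, 1) → (6, 1) → (6, 0)

Answer: 6, 0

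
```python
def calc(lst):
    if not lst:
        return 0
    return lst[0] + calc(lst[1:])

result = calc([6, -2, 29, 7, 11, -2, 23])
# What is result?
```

6 + (-2) + 29 + 7 + 11 + (-2) + 23 + 0 = 72

Answer: 72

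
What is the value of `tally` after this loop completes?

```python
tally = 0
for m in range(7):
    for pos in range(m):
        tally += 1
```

Triangle number: 0+1+2+...+6
`tally` takes the values: 0 → 1 → 2 → 3 → 4 → 5 → 6 → 7 → 8 → 9 → 10 → 11 → 12 → 13 → 14 → 15 → 16 → 17 → 18 → 19 → 20 → 21

Answer: 21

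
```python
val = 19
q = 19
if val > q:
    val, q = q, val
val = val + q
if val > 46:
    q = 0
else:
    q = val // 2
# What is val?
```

Trace:
`val = 19` → val = 19
`q = 19` → q = 19
`if val > q: ...` → val > q is False → no variable changes
`val = val + q` → val = 38
`if val > 46: ...` → val > 46 is False, take else branch → no variable changes
So val = 38

Answer: 38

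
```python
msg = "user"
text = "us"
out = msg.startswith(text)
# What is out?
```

Trace:
`msg = "user"` → msg = 'user'
`text = "us"` → text = 'us'
`out = msg.startswith(text)` → out = True
So out = True

Answer: True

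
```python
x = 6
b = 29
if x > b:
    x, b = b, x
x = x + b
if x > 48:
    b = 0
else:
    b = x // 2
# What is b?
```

Trace:
`x = 6` → x = 6
`b = 29` → b = 29
`if x > b: ...` → x > b is False → no variable changes
`x = x + b` → x = 35
`if x > 48: ...` → x > 48 is False, take else branch → b = 17
So b = 17

Answer: 17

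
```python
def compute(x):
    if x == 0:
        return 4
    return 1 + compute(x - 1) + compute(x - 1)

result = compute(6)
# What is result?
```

compute(x) = 1 + 2·compute(x-1), compute(0)=4. Closed form: (4+1)·2^6 - 1 = 319.

Answer: 319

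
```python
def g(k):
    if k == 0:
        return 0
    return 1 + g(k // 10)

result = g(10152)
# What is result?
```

Count of digits of 10152: 5

Answer: 5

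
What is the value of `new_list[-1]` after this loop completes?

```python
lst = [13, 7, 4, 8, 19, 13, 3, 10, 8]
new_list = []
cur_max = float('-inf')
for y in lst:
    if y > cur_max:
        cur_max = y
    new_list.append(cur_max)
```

Running max ends at 19
`new_list` takes the values: [] → [13] → [13, 13] → [13, 13, 13] → [13, 13, 13, 13] → [13, 13, 13, 13, 19] → [13, 13, 13, 13, 19, 19] → [13, 13, 13, 13, 19, 19, 19] → [13, 13, 13, 13, 19, 19, 19, 19] → [13, 13, 13, 13, 19, 19, 19, 19, 19]
So `new_list[-1]` = 19

Answer: 19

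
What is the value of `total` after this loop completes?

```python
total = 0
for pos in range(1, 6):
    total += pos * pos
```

Sum of squares 1² to 5² = 55
`total` takes the values: 0 → 1 → 5 → 14 → 30 → 55

Answer: 55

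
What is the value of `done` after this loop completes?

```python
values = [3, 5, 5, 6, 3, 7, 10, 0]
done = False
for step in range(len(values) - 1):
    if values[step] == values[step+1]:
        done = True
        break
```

Check consecutive duplicates in [3, 5, 5, 6, 3, 7, 10, 0]
`done` takes the values: False → True

Answer: True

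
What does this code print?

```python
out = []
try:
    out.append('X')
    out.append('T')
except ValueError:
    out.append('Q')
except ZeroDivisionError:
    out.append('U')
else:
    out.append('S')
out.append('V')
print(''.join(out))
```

Execution trace: 'X' (try body) → 'T' (try body, no exception) → 'S' (else) → 'V' (after the try/except). Output: XTSV

Answer: XTSV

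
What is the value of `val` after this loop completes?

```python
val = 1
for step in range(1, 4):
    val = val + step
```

Start at 1, add 1 through 3
`val` takes the values: 1 → 2 → 4 → 7

Answer: 7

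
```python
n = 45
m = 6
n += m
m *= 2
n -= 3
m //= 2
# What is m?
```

Trace:
`n = 45` → n = 45
`m = 6` → m = 6
`n += m` → n = 51
`m *= 2` → m = 12
`n -= 3` → n = 48
`m //= 2` → m = 6
So m = 6

Answer: 6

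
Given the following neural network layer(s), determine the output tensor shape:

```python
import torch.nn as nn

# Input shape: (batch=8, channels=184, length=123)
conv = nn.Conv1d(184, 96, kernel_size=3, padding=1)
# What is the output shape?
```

Input: (8, 184, 123) -> Output: (8, 96, 123)

Answer: (8, 96, 123)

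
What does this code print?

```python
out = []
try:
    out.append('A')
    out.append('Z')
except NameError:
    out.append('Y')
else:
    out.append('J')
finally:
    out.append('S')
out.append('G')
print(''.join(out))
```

Execution trace: 'A' (try body) → 'Z' (try body, no exception) → 'J' (else) → 'S' (finally) → 'G' (after the try/except). Output: AZJSG

Answer: AZJSG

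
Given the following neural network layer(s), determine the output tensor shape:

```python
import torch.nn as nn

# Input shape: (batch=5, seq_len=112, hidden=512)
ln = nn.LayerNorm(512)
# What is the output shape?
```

Input: (5, 112, 512) -> Output: (5, 112, 512)

Answer: (5, 112, 512)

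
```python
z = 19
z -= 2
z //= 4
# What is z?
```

Trace:
`z = 19` → z = 19
`z -= 2` → z = 17
`z //= 4` → z = 4
So z = 4

Answer: 4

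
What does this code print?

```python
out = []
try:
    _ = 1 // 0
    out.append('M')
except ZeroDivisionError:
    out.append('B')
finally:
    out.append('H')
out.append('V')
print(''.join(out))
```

Execution trace: 'B' (except ZeroDivisionError) → 'H' (finally) → 'V' (after the try/except). Output: BHV

Answer: BHV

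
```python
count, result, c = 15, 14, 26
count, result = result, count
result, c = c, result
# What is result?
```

Trace:
`count, result, c = 15, 14, 26` → count = 15; result = 14; c = 26
`count, result = result, count` → count = 14; result = 15
`result, c = c, result` → result = 26; c = 15
So result = 26

Answer: 26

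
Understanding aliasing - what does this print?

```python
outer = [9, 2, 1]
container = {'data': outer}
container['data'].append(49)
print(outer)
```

Key concept: dict holds reference to list.
Step by step:
`outer = [9, 2, 1]` → outer = [9, 2, 1]
`container = {'data': outer}` → container = {'data': [9, 2, 1]}
`container['data'].append(49)` → outer = [9, 2, 1, 49]; container = {'data': [9, 2, 1, 49]}
`print(outer)` → prints [9, 2, 1, 49]

Answer: [9, 2, 1, 49]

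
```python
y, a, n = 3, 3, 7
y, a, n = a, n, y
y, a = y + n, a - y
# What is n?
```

Trace:
`y, a, n = 3, 3, 7` → y = 3; a = 3; n = 7
`y, a, n = a, n, y` → y = 3; a = 7; n = 3
`y, a = y + n, a - y` → y = 6; a = 4
So n = 3

Answer: 3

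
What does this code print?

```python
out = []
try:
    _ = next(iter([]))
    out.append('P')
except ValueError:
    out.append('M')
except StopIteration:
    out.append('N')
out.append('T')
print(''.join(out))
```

Execution trace: 'N' (except StopIteration) → 'T' (after the try/except). Output: NT

Answer: NT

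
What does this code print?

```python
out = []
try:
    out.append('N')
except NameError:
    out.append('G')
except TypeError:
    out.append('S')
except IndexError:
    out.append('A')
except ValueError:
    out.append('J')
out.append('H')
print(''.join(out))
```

Execution trace: 'N' (try body, no exception) → 'H' (after the try/except). Output: NH

Answer: NH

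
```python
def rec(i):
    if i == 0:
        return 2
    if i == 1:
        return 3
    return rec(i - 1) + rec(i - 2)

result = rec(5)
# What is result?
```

Build up from base cases: rec(0)=2, rec(1)=3, rec(2)=5, rec(3)=8, rec(4)=13, rec(5)=21

Answer: 21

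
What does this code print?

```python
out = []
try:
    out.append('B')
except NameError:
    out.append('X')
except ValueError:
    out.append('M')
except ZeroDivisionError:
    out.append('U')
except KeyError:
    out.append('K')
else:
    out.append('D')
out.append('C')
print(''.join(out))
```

Execution trace: 'B' (try body, no exception) → 'D' (else) → 'C' (after the try/except). Output: BDC

Answer: BDC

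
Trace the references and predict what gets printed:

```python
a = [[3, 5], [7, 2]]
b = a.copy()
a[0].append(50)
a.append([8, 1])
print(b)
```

Key concept: shallow copy with nested lists.
Step by step:
`a = [[3, 5], [7, 2]]` → a = [[3, 5], [7, 2]]
`b = a.copy()` → b = [[3, 5], [7, 2]]
`a[0].append(50)` → a = [[3, 5, 50], [7, 2]]; b = [[3, 5, 50], [7, 2]]
`a.append([8, 1])` → a = [[3, 5, 50], [7, 2], [8, 1]]
`print(b)` → prints [[3, 5, 50], [7, 2]]

Answer: [[3, 5, 50], [7, 2]]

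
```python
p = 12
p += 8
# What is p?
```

Trace:
`p = 12` → p = 12
`p += 8` → p = 20
So p = 20

Answer: 20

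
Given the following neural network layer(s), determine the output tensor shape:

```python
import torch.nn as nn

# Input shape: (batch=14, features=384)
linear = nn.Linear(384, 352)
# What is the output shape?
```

Input: (14, 384) -> Output: (14, 352)

Answer: (14, 352)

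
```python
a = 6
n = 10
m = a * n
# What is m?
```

Trace:
`a = 6` → a = 6
`n = 10` → n = 10
`m = a * n` → m = 60
So m = 60

Answer: 60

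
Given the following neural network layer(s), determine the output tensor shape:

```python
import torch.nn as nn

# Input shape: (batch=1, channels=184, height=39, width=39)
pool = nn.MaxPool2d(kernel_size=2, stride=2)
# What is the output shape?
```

Input: (1, 184, 39, 39) -> Output: (1, 184, 19, 19)

Answer: (1, 184, 19, 19)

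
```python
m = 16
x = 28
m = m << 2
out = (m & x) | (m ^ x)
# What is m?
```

Trace:
`m = 16` → m = 16
`x = 28` → x = 28
`m = m << 2` → m = 64
`out = (m & x) | (m ^ x)` → out = 92
So m = 64

Answer: 64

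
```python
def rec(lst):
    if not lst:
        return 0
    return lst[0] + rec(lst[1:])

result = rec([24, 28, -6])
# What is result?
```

24 + 28 + (-6) + 0 = 46

Answer: 46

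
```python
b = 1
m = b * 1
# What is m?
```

Trace:
`b = 1` → b = 1
`m = b * 1` → m = 1
So m = 1

Answer: 1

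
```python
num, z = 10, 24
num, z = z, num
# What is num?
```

Trace:
`num, z = 10, 24` → num = 10; z = 24
`num, z = z, num` → num = 24; z = 10
So num = 24

Answer: 24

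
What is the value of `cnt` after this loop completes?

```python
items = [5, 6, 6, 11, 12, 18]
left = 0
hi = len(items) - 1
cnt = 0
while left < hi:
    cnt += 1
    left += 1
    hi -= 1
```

Iterations until pointers meet (list length 6)
`cnt` takes the values: 0 → 1 → 2 → 3

Answer: 3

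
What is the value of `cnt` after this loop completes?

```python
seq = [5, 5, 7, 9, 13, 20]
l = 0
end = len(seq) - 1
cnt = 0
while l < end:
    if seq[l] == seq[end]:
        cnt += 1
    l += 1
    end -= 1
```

Count matching pairs from ends
`cnt` takes the values: 0

Answer: 0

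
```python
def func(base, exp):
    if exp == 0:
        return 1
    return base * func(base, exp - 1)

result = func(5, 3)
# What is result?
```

func(5, 3) = 5 * 5 * 5 = 125

Answer: 125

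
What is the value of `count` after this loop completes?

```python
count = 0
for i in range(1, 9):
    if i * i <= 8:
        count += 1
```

Count numbers where i² ≤ 8
`count` takes the values: 0 → 1 → 2

Answer: 2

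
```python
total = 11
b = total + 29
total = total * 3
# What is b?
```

Trace:
`total = 11` → total = 11
`b = total + 29` → b = 40
`total = total * 3` → total = 33
So b = 40

Answer: 40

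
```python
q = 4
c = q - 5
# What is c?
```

Trace:
`q = 4` → q = 4
`c = q - 5` → c = -1
So c = -1

Answer: -1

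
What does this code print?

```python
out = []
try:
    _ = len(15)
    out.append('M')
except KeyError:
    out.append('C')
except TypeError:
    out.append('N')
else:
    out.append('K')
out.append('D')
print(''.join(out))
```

Execution trace: 'N' (except TypeError) → 'D' (after the try/except). Output: ND

Answer: ND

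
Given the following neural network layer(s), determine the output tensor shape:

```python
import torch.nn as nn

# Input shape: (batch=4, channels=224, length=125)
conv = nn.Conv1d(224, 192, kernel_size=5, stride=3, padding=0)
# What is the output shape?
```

Input: (4, 224, 125) -> Output: (4, 192, 41)

Answer: (4, 192, 41)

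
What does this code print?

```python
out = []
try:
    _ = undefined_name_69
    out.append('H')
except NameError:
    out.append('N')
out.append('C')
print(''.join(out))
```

Execution trace: 'N' (except NameError) → 'C' (after the try/except). Output: NC

Answer: NC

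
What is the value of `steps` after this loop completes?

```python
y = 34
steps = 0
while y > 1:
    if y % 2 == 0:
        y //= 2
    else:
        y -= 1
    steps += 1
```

Steps to reduce 34 to 1
`steps` takes the values: 0 → 1 → 2 → 3 → 4 → 5 → 6

Answer: 6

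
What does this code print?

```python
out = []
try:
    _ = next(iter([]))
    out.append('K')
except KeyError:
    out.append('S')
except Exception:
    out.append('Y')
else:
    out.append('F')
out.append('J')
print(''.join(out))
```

Execution trace: 'Y' (except Exception) → 'J' (after the try/except). Output: YJ

Answer: YJ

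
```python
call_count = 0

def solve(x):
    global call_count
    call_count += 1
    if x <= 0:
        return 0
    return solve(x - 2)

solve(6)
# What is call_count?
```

Linear recursion stepping by 2: 4 calls from x=6 down to ≤0.

Answer: 4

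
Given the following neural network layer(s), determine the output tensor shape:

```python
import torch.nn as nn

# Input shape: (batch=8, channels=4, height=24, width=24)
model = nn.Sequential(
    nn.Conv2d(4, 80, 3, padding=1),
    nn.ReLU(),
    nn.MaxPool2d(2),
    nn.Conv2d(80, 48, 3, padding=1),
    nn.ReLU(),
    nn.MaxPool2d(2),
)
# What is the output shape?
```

Input: (8, 4, 24, 24) -> after first Conv2d: (8, 80, 24, 24) -> after first MaxPool2d: (8, 80, 12, 12) -> after second Conv2d: (8, 48, 12, 12) -> Output: (8, 48, 6, 6)

Answer: (8, 48, 6, 6)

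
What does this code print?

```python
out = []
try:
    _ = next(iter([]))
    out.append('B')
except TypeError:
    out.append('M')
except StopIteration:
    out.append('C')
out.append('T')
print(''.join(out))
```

Execution trace: 'C' (except StopIteration) → 'T' (after the try/except). Output: CT

Answer: CT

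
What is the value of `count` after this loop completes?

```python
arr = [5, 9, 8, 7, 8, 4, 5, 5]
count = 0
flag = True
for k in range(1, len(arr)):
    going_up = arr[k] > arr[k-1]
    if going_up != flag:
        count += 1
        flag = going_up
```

Count direction changes in [5, 9, 8, 7, 8, 4, 5, 5]
`count` takes the values: 0 → 1 → 2 → 3 → 4 → 5

Answer: 5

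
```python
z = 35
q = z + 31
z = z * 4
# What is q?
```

Trace:
`z = 35` → z = 35
`q = z + 31` → q = 66
`z = z * 4` → z = 140
So q = 66

Answer: 66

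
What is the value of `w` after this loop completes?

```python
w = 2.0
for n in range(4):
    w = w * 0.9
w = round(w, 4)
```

Exponential decay: 2.0 * 0.9^4
`w` takes the values: 2.0 → 1.8 → 1.62 → 1.458 → 1.3122

Answer: 1.3122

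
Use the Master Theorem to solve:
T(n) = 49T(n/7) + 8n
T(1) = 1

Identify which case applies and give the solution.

a=49, b=7, f(n)=8n. log_7(49) = 2. Since c=1 < 2, Case 1 applies: T(n) = Θ(n^log_b(a)) = O(n^2).

Answer: O(n^2) - Case 1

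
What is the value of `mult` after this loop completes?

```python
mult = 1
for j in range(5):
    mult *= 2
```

2^5 = 32
`mult` takes the values: 1 → 2 → 4 → 8 → 16 → 32

Answer: 32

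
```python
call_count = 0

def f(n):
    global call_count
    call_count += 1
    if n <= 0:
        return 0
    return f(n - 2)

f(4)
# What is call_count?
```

Linear recursion stepping by 2: 3 calls from n=4 down to ≤0.

Answer: 3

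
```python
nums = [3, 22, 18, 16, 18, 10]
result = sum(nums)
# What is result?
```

Trace:
`nums = [3, 22, 18, 16, 18, 10]` → nums = [3, 22, 18, 16, 18, 10]
`result = sum(nums)` → result = 87
So result = 87

Answer: 87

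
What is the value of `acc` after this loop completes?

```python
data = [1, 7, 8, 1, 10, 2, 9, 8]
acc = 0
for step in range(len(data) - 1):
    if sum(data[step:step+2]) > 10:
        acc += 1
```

Count windows with sum > 10
`acc` takes the values: 0 → 1 → 2 → 3 → 4 → 5

Answer: 5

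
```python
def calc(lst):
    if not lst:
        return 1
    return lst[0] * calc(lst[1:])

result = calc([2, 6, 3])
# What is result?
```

Product over [2, 6, 3] = 2 * 6 * 3 = 36

Answer: 36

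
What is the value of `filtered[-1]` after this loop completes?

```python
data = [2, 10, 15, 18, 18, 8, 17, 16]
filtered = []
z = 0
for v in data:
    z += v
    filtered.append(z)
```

Cumulative sum ends at 104
`filtered` takes the values: [] → [2] → [2, 12] → [2, 12, 27] → [2, 12, 27, 45] → [2, 12, 27, 45, 63] → [2, 12, 27, 45, 63, 71] → [2, 12, 27, 45, 63, 71, 88] → [2, 12, 27, 45, 63, 71, 88, 104]
So `filtered[-1]` = 104

Answer: 104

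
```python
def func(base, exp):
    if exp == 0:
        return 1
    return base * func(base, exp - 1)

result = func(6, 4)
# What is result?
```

func(6, 4) = 6 * 6 * 6 * 6 = 1296

Answer: 1296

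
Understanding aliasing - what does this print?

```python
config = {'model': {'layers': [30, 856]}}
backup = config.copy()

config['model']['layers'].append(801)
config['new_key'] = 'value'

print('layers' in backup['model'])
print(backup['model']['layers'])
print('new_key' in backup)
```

Key concept: shallow copy gotcha with nested dict.
Step by step:
`config = {'model': {'layers': [30, 856]}}` → config = {'model': {'layers': [30, 856]}}
`backup = config.copy()` → backup = {'model': {'layers': [30, 856]}}
`config['model']['layers'].append(801)` → config = {'model': {'layers': [30, 856, 801]}}; backup = {'model': {'layers': [30, 856, 801]}}
`config['new_key'] = 'value'` → config = {'model': {'layers': [30, 856, 801]}, 'new_key': 'value'}
`print('layers' in backup['model'])` → prints True
`print(backup['model']['layers'])` → prints [30, 856, 801]
`print('new_key' in backup)` → prints False

Answer:
True
[30, 856, 801]
False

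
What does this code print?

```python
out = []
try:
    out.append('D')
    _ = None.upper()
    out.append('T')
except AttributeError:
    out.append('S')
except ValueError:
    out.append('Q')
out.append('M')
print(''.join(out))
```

Execution trace: 'D' (try body) → 'S' (except AttributeError) → 'M' (after the try/except). Output: DSM

Answer: DSM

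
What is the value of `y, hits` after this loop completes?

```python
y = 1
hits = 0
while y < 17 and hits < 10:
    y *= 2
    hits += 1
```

Double until >= 17 or 10 iterations
`y, hits` takes the values: (1, 0) → (2, 0) → (2, 1) → (4, 1) → (4, 2) → (8, 2) → (8, 3) → (16, 3) → (16, 4) → (32, 4) → (32, 5)

Answer: 32, 5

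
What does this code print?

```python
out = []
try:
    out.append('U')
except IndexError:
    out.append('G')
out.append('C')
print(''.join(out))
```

Execution trace: 'U' (try body, no exception) → 'C' (after the try/except). Output: UC

Answer: UC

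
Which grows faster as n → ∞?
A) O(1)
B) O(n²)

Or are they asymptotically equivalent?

O(1) vs O(n²): Higher order terms dominate.

Answer: B) O(n²) grows faster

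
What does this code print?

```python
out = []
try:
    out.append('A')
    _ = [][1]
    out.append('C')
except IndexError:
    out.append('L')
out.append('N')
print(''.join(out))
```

Execution trace: 'A' (try body) → 'L' (except IndexError) → 'N' (after the try/except). Output: ALN

Answer: ALN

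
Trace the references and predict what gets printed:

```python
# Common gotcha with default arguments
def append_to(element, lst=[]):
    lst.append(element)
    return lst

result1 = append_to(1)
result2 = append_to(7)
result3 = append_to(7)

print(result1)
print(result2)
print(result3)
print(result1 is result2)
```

Key concept: mutable default argument gotcha.
Step by step:
`result1 = append_to(1)` → result1 = [1]
`result2 = append_to(7)` → result1 = [1, 7] (same object as result2); result2 = [1, 7] (same object as result1)
`result3 = append_to(7)` → result1 = [1, 7, 7] (same object as result2, result3); result2 = [1, 7, 7] (same object as result1, result3); result3 = [1, 7, 7] (same object as result1, result2)
`print(result1)` → prints [1, 7, 7]
`print(result2)` → prints [1, 7, 7]
`print(result3)` → prints [1, 7, 7]
`print(result1 is result2)` → prints True

Answer:
[1, 7, 7]
[1, 7, 7]
[1, 7, 7]
True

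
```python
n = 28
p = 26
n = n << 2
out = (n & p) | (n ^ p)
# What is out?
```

Trace:
`n = 28` → n = 28
`p = 26` → p = 26
`n = n << 2` → n = 112
`out = (n & p) | (n ^ p)` → out = 122
So out = 122

Answer: 122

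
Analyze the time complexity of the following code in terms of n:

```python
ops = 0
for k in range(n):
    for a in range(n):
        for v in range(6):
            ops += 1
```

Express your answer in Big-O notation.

Each loop level contributes: n × n × 1. Multiplying the contributions gives O(n^2).

Answer: O(n^2)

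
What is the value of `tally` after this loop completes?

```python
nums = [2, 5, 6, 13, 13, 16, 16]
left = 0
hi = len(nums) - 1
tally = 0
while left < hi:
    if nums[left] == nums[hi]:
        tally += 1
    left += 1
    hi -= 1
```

Count matching pairs from ends
`tally` takes the values: 0

Answer: 0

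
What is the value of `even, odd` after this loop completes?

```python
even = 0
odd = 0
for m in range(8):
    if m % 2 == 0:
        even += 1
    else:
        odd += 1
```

Count evens and odds in range(8)
`even, odd` takes the values: (0, 0) → (1, 0) → (1, 1) → (2, 1) → (2, 2) → (3, 2) → (3, 3) → (4, 3) → (4, 4)

Answer: 4, 4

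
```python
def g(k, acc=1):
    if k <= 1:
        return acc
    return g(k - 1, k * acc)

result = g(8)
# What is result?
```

Accumulator trace (n, acc): (8, 1) -> (7, 8) -> (6, 56) -> (5, 336) -> (4, 1680) -> (3, 6720) -> (2, 20160) -> (1, 40320) -> return 40320

Answer: 40320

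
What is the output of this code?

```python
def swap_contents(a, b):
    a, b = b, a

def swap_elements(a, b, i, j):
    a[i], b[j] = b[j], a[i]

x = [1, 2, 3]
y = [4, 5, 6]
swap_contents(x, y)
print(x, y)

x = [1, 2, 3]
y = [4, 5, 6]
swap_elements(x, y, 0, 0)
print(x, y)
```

Key concept: parameter rebinding vs mutation.
Step by step:
`x = [1, 2, 3]` → x = [1, 2, 3]
`y = [4, 5, 6]` → y = [4, 5, 6]
`swap_contents(x, y)` → no visible change to tracked variables
`print(x, y)` → prints [1, 2, 3] [4, 5, 6]
`x = [1, 2, 3]` → x = [1, 2, 3]
`y = [4, 5, 6]` → y = [4, 5, 6]
`swap_elements(x, y, 0, 0)` → x = [4, 2, 3]; y = [1, 5, 6]
`print(x, y)` → prints [4, 2, 3] [1, 5, 6]

Answer:
[1, 2, 3] [4, 5, 6]
[4, 2, 3] [1, 5, 6]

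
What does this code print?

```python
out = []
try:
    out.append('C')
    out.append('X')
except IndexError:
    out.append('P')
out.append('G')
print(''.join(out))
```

Execution trace: 'C' (try body) → 'X' (try body, no exception) → 'G' (after the try/except). Output: CXG

Answer: CXG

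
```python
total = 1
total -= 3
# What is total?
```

Trace:
`total = 1` → total = 1
`total -= 3` → total = -2
So total = -2

Answer: -2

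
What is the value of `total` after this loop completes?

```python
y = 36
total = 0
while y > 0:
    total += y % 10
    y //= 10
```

Sum digits of 36
`total` takes the values: 0 → 6 → 9

Answer: 9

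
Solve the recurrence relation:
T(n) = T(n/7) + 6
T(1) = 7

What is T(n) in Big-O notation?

Each step divides n by 7 and adds 6. After log_7(n) steps we reach T(1)=7. So T(n) = 6·log_7(n) + 7 = O(log n).

Answer: O(log n)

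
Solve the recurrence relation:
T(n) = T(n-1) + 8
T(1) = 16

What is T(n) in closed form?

Unrolling: T(n) = T(1) + 8·(n-1) = 16 + 8(n-1) = 8n + 8.

Answer: T(n) = 8n + 8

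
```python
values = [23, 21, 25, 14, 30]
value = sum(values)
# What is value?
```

Trace:
`values = [23, 21, 25, 14, 30]` → values = [23, 21, 25, 14, 30]
`value = sum(values)` → value = 113
So value = 113

Answer: 113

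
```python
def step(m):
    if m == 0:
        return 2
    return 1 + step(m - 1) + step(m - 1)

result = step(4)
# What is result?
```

step(m) = 1 + 2·step(m-1), step(0)=2. Closed form: (2+1)·2^4 - 1 = 47.

Answer: 47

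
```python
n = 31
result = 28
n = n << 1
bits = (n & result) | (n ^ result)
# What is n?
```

Trace:
`n = 31` → n = 31
`result = 28` → result = 28
`n = n << 1` → n = 62
`bits = (n & result) | (n ^ result)` → bits = 62
So n = 62

Answer: 62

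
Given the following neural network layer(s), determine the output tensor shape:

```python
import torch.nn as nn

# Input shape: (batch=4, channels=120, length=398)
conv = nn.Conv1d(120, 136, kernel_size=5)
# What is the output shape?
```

Input: (4, 120, 398) -> Output: (4, 136, 394)

Answer: (4, 136, 394)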